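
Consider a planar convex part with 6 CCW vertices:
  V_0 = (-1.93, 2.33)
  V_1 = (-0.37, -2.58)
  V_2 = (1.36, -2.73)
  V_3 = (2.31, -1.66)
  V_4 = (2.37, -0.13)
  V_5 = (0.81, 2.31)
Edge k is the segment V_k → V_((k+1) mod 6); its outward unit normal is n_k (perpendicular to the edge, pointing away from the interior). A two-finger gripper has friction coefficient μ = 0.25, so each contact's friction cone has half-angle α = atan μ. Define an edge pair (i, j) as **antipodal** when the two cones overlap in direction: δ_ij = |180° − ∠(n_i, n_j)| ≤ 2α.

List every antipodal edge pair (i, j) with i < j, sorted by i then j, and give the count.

count = 3; pairs: (0,3), (0,4), (1,5)

α = atan 0.25 = 14.04°;  2α = 28.07°
n_0 = (-0.9531, -0.3028)
n_1 = (-0.0864, -0.9963)
n_2 = (+0.7478, -0.6639)
n_3 = (+0.9992, -0.0392)
n_4 = (+0.8425, +0.5387)
n_5 = (+0.0073, +1.0000)
  (0,1): δ = 112.58°  ·
  (0,2): δ = 59.23°  ·
  (0,3): δ = 19.87°  ✓
  (0,4): δ = 14.97°  ✓
  (0,5): δ = 71.96°  ·
  (1,2): δ = 126.64°  ·
  (1,3): δ = 87.29°  ·
  (1,4): δ = 52.45°  ·
  (1,5): δ = 4.54°  ✓
  (2,3): δ = 140.65°  ·
  (2,4): δ = 105.81°  ·
  (2,5): δ = 48.82°  ·
  (3,4): δ = 145.16°  ·
  (3,5): δ = 88.17°  ·
  (4,5): δ = 123.01°  ·
antipodal pairs: 3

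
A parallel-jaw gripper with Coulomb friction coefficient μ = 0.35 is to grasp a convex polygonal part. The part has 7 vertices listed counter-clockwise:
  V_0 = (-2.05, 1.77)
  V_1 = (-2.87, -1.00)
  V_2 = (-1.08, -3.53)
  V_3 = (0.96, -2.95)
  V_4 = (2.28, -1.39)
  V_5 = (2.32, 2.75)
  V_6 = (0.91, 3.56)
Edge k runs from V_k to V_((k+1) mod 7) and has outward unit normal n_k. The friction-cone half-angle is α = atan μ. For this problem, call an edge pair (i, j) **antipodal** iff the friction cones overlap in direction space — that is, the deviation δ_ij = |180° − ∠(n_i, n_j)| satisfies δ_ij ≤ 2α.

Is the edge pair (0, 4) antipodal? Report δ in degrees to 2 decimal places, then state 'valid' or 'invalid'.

δ = 15.94°, valid

α = atan 0.35 = 19.29°;  2α = 38.58°
edge 0: e_0 = (-0.82, -2.77);  n_0 = (-0.9589, +0.2839)
edge 4: e_4 = (+0.04, +4.14);  n_4 = (+1.0000, -0.0097)
∠(n_0, n_4) = 164.06°
δ = |180° − 164.06°| = 15.94°
15.94° ≤ 2α = 38.58°  →  valid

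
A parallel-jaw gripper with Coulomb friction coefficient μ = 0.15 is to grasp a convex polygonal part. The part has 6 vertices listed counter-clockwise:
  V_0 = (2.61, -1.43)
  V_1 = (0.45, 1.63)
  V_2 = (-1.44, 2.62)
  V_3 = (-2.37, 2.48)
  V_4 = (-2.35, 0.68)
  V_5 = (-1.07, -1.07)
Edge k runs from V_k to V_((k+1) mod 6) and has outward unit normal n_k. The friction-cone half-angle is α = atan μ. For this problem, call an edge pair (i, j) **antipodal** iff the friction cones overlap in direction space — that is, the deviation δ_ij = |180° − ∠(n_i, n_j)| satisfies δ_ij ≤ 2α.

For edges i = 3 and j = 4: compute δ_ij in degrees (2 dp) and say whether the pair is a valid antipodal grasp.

α = atan 0.15 = 8.53°;  2α = 17.06°
edge 3: e_3 = (+0.02, -1.80);  n_3 = (-0.9999, -0.0111)
edge 4: e_4 = (+1.28, -1.75);  n_4 = (-0.8071, -0.5904)
∠(n_3, n_4) = 35.55°
δ = |180° − 35.55°| = 144.45°
144.45° > 2α = 17.06°  →  invalid

δ = 144.45°, invalid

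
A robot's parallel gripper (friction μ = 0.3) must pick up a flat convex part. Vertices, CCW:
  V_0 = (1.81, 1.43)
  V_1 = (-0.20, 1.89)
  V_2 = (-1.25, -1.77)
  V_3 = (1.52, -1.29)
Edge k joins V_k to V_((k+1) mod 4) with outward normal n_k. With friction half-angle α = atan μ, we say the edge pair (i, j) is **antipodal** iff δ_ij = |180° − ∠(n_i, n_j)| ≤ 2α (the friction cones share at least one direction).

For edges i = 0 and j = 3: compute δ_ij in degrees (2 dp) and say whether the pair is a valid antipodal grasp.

α = atan 0.3 = 16.70°;  2α = 33.40°
edge 0: e_0 = (-2.01, +0.46);  n_0 = (+0.2231, +0.9748)
edge 3: e_3 = (+0.29, +2.72);  n_3 = (+0.9944, -0.1060)
∠(n_0, n_3) = 83.20°
δ = |180° − 83.20°| = 96.80°
96.80° > 2α = 33.40°  →  invalid

δ = 96.80°, invalid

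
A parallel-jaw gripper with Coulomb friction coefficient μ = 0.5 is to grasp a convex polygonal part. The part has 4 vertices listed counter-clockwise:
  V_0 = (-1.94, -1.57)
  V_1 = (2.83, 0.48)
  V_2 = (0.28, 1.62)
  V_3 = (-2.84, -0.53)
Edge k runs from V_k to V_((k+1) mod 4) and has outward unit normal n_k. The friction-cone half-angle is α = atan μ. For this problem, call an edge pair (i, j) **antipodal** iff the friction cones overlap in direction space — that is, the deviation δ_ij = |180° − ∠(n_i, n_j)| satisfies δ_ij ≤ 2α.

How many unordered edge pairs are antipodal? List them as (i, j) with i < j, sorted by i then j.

α = atan 0.5 = 26.57°;  2α = 53.13°
n_0 = (+0.3948, -0.9187)
n_1 = (+0.4081, +0.9129)
n_2 = (-0.5674, +0.8234)
n_3 = (-0.7562, -0.6544)
  (0,1): δ = 47.34°  ✓
  (0,2): δ = 11.31°  ✓
  (0,3): δ = 107.62°  ·
  (1,2): δ = 121.34°  ·
  (1,3): δ = 25.04°  ✓
  (2,3): δ = 83.70°  ·
antipodal pairs: 3

count = 3; pairs: (0,1), (0,2), (1,3)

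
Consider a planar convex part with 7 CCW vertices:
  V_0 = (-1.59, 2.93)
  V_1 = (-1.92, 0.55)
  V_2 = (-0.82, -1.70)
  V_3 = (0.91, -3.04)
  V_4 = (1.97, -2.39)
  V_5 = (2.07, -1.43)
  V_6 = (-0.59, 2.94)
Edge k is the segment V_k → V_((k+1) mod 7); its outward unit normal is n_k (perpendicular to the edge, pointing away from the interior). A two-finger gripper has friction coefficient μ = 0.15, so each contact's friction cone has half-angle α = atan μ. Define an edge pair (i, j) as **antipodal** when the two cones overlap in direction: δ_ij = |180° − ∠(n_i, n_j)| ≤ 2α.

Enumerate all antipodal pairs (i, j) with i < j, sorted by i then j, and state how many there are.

count = 2; pairs: (0,4), (1,5)

α = atan 0.15 = 8.53°;  2α = 17.06°
n_0 = (-0.9905, +0.1373)
n_1 = (-0.8984, -0.4392)
n_2 = (-0.6124, -0.7906)
n_3 = (+0.5228, -0.8525)
n_4 = (+0.9946, -0.1036)
n_5 = (+0.8542, +0.5199)
n_6 = (-0.0100, +1.0000)
  (0,1): δ = 146.05°  ·
  (0,2): δ = 119.87°  ·
  (0,3): δ = 50.59°  ·
  (0,4): δ = 1.95°  ✓
  (0,5): δ = 39.22°  ·
  (0,6): δ = 98.47°  ·
  (1,2): δ = 153.81°  ·
  (1,3): δ = 84.54°  ·
  (1,4): δ = 32.00°  ·
  (1,5): δ = 5.28°  ✓
  (1,6): δ = 64.52°  ·
  (2,3): δ = 110.72°  ·
  (2,4): δ = 58.19°  ·
  (2,5): δ = 20.91°  ·
  (2,6): δ = 38.33°  ·
  (3,4): δ = 127.46°  ·
  (3,5): δ = 90.19°  ·
  (3,6): δ = 30.94°  ·
  (4,5): δ = 142.72°  ·
  (4,6): δ = 83.48°  ·
  (5,6): δ = 120.76°  ·
antipodal pairs: 2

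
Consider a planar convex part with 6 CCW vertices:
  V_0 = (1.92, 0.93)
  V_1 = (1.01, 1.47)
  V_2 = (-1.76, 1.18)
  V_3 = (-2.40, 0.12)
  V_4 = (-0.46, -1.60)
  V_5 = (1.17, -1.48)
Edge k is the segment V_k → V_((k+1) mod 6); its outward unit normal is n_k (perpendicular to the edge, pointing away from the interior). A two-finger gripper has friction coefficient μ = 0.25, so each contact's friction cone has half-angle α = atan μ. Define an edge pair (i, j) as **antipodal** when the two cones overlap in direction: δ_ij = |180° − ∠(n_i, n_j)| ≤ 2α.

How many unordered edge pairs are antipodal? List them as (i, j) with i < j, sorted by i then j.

α = atan 0.25 = 14.04°;  2α = 28.07°
n_0 = (+0.5103, +0.8600)
n_1 = (-0.1041, +0.9946)
n_2 = (-0.8561, +0.5169)
n_3 = (-0.6634, -0.7483)
n_4 = (+0.0734, -0.9973)
n_5 = (+0.9548, -0.2971)
  (0,1): δ = 143.34°  ·
  (0,2): δ = 90.44°  ·
  (0,3): δ = 10.87°  ✓
  (0,4): δ = 34.90°  ·
  (0,5): δ = 103.40°  ·
  (1,2): δ = 127.10°  ·
  (1,3): δ = 47.54°  ·
  (1,4): δ = 1.77°  ✓
  (1,5): δ = 66.74°  ·
  (2,3): δ = 100.44°  ·
  (2,4): δ = 54.67°  ·
  (2,5): δ = 13.84°  ✓
  (3,4): δ = 134.23°  ·
  (3,5): δ = 65.73°  ·
  (4,5): δ = 111.50°  ·
antipodal pairs: 3

count = 3; pairs: (0,3), (1,4), (2,5)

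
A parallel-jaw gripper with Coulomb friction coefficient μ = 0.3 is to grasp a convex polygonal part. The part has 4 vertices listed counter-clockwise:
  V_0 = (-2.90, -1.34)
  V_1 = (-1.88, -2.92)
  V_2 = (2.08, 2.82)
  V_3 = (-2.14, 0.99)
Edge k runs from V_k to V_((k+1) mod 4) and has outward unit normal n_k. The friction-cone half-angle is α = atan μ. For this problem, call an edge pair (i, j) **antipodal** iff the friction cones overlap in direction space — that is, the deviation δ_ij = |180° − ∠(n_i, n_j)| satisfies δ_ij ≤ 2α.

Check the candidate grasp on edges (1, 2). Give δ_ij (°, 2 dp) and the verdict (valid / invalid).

α = atan 0.3 = 16.70°;  2α = 33.40°
edge 1: e_1 = (+3.96, +5.74);  n_1 = (+0.8231, -0.5679)
edge 2: e_2 = (-4.22, -1.83);  n_2 = (-0.3979, +0.9174)
∠(n_1, n_2) = 148.05°
δ = |180° − 148.05°| = 31.95°
31.95° ≤ 2α = 33.40°  →  valid

δ = 31.95°, valid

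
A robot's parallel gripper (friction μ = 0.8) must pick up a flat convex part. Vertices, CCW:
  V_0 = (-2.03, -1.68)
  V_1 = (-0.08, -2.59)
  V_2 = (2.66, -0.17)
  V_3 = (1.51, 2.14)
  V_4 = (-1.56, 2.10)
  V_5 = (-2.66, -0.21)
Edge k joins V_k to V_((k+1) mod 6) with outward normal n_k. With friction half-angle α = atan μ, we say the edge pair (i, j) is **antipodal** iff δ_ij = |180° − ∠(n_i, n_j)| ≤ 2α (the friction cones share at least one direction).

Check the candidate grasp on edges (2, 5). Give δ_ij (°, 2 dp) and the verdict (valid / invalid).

δ = 3.27°, valid

α = atan 0.8 = 38.66°;  2α = 77.32°
edge 2: e_2 = (-1.15, +2.31);  n_2 = (+0.8952, +0.4457)
edge 5: e_5 = (+0.63, -1.47);  n_5 = (-0.9191, -0.3939)
∠(n_2, n_5) = 176.73°
δ = |180° − 176.73°| = 3.27°
3.27° ≤ 2α = 77.32°  →  valid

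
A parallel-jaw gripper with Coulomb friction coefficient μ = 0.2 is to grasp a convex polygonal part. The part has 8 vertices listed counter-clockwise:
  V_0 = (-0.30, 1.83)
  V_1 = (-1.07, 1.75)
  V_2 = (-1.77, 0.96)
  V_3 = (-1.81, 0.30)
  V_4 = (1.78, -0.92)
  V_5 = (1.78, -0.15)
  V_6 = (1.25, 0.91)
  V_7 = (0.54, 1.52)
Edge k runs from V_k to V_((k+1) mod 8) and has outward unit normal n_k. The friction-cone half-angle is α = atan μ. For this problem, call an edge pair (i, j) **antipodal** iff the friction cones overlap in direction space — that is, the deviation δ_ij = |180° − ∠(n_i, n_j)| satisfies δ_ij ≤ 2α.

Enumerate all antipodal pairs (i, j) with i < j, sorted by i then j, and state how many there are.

α = atan 0.2 = 11.31°;  2α = 22.62°
n_0 = (-0.1033, +0.9946)
n_1 = (-0.7485, +0.6632)
n_2 = (-0.9982, +0.0605)
n_3 = (-0.3218, -0.9468)
n_4 = (+1.0000, -0.0000)
n_5 = (+0.8944, +0.4472)
n_6 = (+0.6517, +0.7585)
n_7 = (+0.3462, +0.9382)
  (0,1): δ = 137.47°  ·
  (0,2): δ = 99.40°  ·
  (0,3): δ = 24.70°  ·
  (0,4): δ = 84.07°  ·
  (0,5): δ = 110.63°  ·
  (0,6): δ = 133.40°  ·
  (0,7): δ = 153.81°  ·
  (1,2): δ = 141.92°  ·
  (1,3): δ = 67.23°  ·
  (1,4): δ = 41.54°  ·
  (1,5): δ = 68.11°  ·
  (1,6): δ = 90.88°  ·
  (1,7): δ = 111.29°  ·
  (2,3): δ = 105.30°  ·
  (2,4): δ = 3.47°  ✓
  (2,5): δ = 30.03°  ·
  (2,6): δ = 52.80°  ·
  (2,7): δ = 73.21°  ·
  (3,4): δ = 71.23°  ·
  (3,5): δ = 44.67°  ·
  (3,6): δ = 21.90°  ✓
  (3,7): δ = 1.49°  ✓
  (4,5): δ = 153.43°  ·
  (4,6): δ = 130.67°  ·
  (4,7): δ = 110.26°  ·
  (5,6): δ = 157.23°  ·
  (5,7): δ = 136.82°  ·
  (6,7): δ = 159.59°  ·
antipodal pairs: 3

count = 3; pairs: (2,4), (3,6), (3,7)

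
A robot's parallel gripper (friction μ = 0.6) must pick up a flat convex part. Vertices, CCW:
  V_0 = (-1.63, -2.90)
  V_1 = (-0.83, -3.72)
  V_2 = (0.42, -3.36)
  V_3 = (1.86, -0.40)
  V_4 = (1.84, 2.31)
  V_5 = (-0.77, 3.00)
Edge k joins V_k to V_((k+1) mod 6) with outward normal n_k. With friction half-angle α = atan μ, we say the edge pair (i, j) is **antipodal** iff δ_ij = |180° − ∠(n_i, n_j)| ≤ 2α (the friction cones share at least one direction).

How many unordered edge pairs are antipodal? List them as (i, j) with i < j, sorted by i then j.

count = 5; pairs: (0,3), (0,4), (1,4), (2,5), (3,5)

α = atan 0.6 = 30.96°;  2α = 61.93°
n_0 = (-0.7158, -0.6983)
n_1 = (+0.2768, -0.9609)
n_2 = (+0.8992, -0.4375)
n_3 = (+1.0000, +0.0074)
n_4 = (+0.2556, +0.9668)
n_5 = (-0.9895, +0.1442)
  (0,1): δ = 118.23°  ·
  (0,2): δ = 70.23°  ·
  (0,3): δ = 43.87°  ✓
  (0,4): δ = 30.90°  ✓
  (0,5): δ = 127.41°  ·
  (1,2): δ = 132.01°  ·
  (1,3): δ = 105.64°  ·
  (1,4): δ = 30.87°  ✓
  (1,5): δ = 65.64°  ·
  (2,3): δ = 153.63°  ·
  (2,4): δ = 78.87°  ·
  (2,5): δ = 17.65°  ✓
  (3,4): δ = 105.23°  ·
  (3,5): δ = 8.72°  ✓
  (4,5): δ = 83.48°  ·
antipodal pairs: 5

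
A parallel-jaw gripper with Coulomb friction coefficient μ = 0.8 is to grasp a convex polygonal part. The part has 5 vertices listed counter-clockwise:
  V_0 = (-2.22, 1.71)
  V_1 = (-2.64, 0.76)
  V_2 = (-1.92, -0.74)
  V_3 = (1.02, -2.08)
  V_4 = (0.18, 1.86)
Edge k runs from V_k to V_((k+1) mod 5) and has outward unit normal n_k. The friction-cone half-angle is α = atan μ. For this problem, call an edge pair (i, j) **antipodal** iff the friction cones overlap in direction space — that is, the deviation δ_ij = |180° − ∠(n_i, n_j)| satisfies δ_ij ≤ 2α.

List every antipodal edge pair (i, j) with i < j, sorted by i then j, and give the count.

count = 5; pairs: (0,3), (1,3), (1,4), (2,3), (2,4)

α = atan 0.8 = 38.66°;  2α = 77.32°
n_0 = (-0.9146, +0.4044)
n_1 = (-0.9015, -0.4327)
n_2 = (-0.4147, -0.9099)
n_3 = (+0.9780, +0.2085)
n_4 = (-0.0624, +0.9981)
  (0,1): δ = 130.51°  ·
  (0,2): δ = 90.65°  ·
  (0,3): δ = 35.89°  ✓
  (0,4): δ = 117.43°  ·
  (1,2): δ = 140.14°  ·
  (1,3): δ = 13.61°  ✓
  (1,4): δ = 67.94°  ✓
  (2,3): δ = 53.46°  ✓
  (2,4): δ = 28.08°  ✓
  (3,4): δ = 98.46°  ·
antipodal pairs: 5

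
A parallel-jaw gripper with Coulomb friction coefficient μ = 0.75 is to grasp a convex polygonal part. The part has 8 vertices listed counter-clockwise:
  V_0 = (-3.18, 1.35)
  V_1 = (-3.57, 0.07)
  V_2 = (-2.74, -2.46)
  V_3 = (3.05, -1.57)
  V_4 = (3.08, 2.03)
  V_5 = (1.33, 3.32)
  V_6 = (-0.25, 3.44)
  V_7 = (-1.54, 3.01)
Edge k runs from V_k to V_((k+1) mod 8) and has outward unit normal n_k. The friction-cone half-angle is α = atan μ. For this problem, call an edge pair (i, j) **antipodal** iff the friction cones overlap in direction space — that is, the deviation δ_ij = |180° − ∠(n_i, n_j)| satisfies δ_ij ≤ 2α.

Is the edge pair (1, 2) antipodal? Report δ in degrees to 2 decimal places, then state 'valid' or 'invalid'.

α = atan 0.75 = 36.87°;  2α = 73.74°
edge 1: e_1 = (+0.83, -2.53);  n_1 = (-0.9502, -0.3117)
edge 2: e_2 = (+5.79, +0.89);  n_2 = (+0.1519, -0.9884)
∠(n_1, n_2) = 80.58°
δ = |180° − 80.58°| = 99.42°
99.42° > 2α = 73.74°  →  invalid

δ = 99.42°, invalid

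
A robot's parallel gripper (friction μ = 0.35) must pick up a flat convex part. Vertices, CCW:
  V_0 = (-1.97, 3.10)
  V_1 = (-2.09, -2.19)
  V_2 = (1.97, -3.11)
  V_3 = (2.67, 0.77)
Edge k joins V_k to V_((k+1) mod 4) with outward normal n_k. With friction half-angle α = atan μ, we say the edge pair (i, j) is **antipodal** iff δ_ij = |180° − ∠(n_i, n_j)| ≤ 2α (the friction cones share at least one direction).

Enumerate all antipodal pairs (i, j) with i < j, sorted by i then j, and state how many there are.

count = 2; pairs: (0,2), (1,3)

α = atan 0.35 = 19.29°;  2α = 38.58°
n_0 = (-0.9997, +0.0227)
n_1 = (-0.2210, -0.9753)
n_2 = (+0.9841, -0.1775)
n_3 = (+0.4488, +0.8937)
  (0,1): δ = 101.47°  ·
  (0,2): δ = 8.93°  ✓
  (0,3): δ = 64.64°  ·
  (1,2): δ = 87.46°  ·
  (1,3): δ = 13.90°  ✓
  (2,3): δ = 106.44°  ·
antipodal pairs: 2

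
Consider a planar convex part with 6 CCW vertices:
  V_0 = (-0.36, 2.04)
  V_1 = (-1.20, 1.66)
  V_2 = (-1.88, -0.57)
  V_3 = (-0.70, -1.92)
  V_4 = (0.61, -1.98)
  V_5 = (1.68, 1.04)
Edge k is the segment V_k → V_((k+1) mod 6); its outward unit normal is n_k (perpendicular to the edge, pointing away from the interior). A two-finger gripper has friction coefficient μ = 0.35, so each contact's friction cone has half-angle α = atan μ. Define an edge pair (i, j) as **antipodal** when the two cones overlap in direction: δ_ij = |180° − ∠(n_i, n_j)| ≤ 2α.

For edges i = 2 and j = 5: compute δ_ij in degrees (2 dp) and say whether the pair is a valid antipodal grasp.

α = atan 0.35 = 19.29°;  2α = 38.58°
edge 2: e_2 = (+1.18, -1.35);  n_2 = (-0.7529, -0.6581)
edge 5: e_5 = (-2.04, +1.00);  n_5 = (+0.4402, +0.8979)
∠(n_2, n_5) = 157.27°
δ = |180° − 157.27°| = 22.73°
22.73° ≤ 2α = 38.58°  →  valid

δ = 22.73°, valid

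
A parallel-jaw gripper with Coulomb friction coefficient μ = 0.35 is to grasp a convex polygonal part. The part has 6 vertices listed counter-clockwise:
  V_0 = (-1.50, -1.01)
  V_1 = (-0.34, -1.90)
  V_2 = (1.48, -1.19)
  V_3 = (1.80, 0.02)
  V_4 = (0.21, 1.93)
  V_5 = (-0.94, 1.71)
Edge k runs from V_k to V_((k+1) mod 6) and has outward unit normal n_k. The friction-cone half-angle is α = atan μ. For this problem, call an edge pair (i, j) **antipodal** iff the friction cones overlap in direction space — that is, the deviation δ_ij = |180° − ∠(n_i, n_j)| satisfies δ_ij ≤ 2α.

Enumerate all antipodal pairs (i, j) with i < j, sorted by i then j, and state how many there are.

count = 3; pairs: (0,3), (1,4), (2,5)

α = atan 0.35 = 19.29°;  2α = 38.58°
n_0 = (-0.6087, -0.7934)
n_1 = (+0.3634, -0.9316)
n_2 = (+0.9668, -0.2557)
n_3 = (+0.7686, +0.6398)
n_4 = (-0.1879, +0.9822)
n_5 = (-0.9795, +0.2017)
  (0,1): δ = 121.19°  ·
  (0,2): δ = 67.32°  ·
  (0,3): δ = 12.73°  ✓
  (0,4): δ = 48.33°  ·
  (0,5): δ = 115.86°  ·
  (1,2): δ = 126.12°  ·
  (1,3): δ = 71.54°  ·
  (1,4): δ = 10.48°  ✓
  (1,5): δ = 57.06°  ·
  (2,3): δ = 125.41°  ·
  (2,4): δ = 64.36°  ·
  (2,5): δ = 3.18°  ✓
  (3,4): δ = 118.95°  ·
  (3,5): δ = 51.41°  ·
  (4,5): δ = 112.46°  ·
antipodal pairs: 3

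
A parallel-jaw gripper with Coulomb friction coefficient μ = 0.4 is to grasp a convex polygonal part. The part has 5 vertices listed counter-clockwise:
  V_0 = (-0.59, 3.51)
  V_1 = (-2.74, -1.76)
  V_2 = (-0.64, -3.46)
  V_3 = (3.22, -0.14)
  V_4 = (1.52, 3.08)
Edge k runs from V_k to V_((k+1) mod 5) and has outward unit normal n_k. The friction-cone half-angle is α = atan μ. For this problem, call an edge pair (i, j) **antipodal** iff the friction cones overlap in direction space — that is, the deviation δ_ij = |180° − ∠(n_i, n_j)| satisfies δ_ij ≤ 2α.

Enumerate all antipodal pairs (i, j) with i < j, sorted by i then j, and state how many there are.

α = atan 0.4 = 21.80°;  2α = 43.60°
n_0 = (-0.9259, +0.3777)
n_1 = (-0.6292, -0.7772)
n_2 = (+0.6521, -0.7581)
n_3 = (+0.8843, +0.4669)
n_4 = (+0.1997, +0.9799)
  (0,1): δ = 106.80°  ·
  (0,2): δ = 27.11°  ✓
  (0,3): δ = 50.03°  ·
  (0,4): δ = 100.68°  ·
  (1,2): δ = 100.31°  ·
  (1,3): δ = 23.18°  ✓
  (1,4): δ = 27.47°  ✓
  (2,3): δ = 102.87°  ·
  (2,4): δ = 52.22°  ·
  (3,4): δ = 129.35°  ·
antipodal pairs: 3

count = 3; pairs: (0,2), (1,3), (1,4)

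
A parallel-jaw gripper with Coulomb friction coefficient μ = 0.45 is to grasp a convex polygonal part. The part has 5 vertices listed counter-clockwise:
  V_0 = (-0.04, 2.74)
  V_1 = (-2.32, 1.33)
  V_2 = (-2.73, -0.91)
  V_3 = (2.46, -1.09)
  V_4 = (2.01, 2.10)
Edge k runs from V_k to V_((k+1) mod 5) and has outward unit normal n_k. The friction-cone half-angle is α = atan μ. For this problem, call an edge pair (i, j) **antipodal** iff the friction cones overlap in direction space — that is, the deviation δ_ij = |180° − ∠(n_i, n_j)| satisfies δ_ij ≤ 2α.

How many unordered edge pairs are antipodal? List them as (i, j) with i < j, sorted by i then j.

count = 3; pairs: (0,2), (1,3), (2,4)

α = atan 0.45 = 24.23°;  2α = 48.46°
n_0 = (-0.5260, +0.8505)
n_1 = (-0.9837, +0.1800)
n_2 = (-0.0347, -0.9994)
n_3 = (+0.9902, +0.1397)
n_4 = (+0.2980, +0.9546)
  (0,1): δ = 132.11°  ·
  (0,2): δ = 33.72°  ✓
  (0,3): δ = 66.30°  ·
  (0,4): δ = 130.93°  ·
  (1,2): δ = 81.61°  ·
  (1,3): δ = 18.40°  ✓
  (1,4): δ = 83.03°  ·
  (2,3): δ = 79.98°  ·
  (2,4): δ = 15.35°  ✓
  (3,4): δ = 115.37°  ·
antipodal pairs: 3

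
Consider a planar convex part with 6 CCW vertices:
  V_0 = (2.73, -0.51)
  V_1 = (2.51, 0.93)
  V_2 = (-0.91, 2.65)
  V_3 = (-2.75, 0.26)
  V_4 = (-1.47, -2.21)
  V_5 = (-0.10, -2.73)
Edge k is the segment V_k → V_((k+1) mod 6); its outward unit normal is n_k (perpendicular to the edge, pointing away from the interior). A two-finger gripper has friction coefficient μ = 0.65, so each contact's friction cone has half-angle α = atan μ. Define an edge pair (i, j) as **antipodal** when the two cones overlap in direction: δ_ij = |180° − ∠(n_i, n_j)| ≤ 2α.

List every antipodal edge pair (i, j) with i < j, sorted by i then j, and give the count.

α = atan 0.65 = 33.02°;  2α = 66.05°
n_0 = (+0.9885, +0.1510)
n_1 = (+0.4493, +0.8934)
n_2 = (-0.7924, +0.6100)
n_3 = (-0.8879, -0.4601)
n_4 = (-0.3549, -0.9349)
n_5 = (+0.6172, -0.7868)
  (0,1): δ = 125.39°  ·
  (0,2): δ = 46.28°  ✓
  (0,3): δ = 18.71°  ✓
  (0,4): δ = 60.53°  ✓
  (0,5): δ = 119.43°  ·
  (1,2): δ = 100.89°  ·
  (1,3): δ = 35.91°  ✓
  (1,4): δ = 5.91°  ✓
  (1,5): δ = 64.81°  ✓
  (2,3): δ = 115.01°  ·
  (2,4): δ = 73.19°  ·
  (2,5): δ = 14.30°  ✓
  (3,4): δ = 138.18°  ·
  (3,5): δ = 79.28°  ·
  (4,5): δ = 121.10°  ·
antipodal pairs: 7

count = 7; pairs: (0,2), (0,3), (0,4), (1,3), (1,4), (1,5), (2,5)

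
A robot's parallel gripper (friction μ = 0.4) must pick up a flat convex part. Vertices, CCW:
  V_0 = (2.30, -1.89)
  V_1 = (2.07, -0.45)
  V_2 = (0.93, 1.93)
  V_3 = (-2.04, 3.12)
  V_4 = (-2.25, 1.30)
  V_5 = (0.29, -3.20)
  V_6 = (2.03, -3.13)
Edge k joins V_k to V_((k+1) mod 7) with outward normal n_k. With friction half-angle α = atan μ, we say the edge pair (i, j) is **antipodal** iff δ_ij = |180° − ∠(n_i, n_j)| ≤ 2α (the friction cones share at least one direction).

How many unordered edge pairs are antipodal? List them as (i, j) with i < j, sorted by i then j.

α = atan 0.4 = 21.80°;  2α = 43.60°
n_0 = (+0.9875, +0.1577)
n_1 = (+0.9019, +0.4320)
n_2 = (+0.3719, +0.9283)
n_3 = (-0.9934, +0.1146)
n_4 = (-0.8709, -0.4915)
n_5 = (+0.0402, -0.9992)
n_6 = (+0.9771, -0.2128)
  (0,1): δ = 163.48°  ·
  (0,2): δ = 120.91°  ·
  (0,3): δ = 15.66°  ✓
  (0,4): δ = 20.37°  ✓
  (0,5): δ = 83.23°  ·
  (0,6): δ = 158.64°  ·
  (1,2): δ = 137.43°  ·
  (1,3): δ = 32.18°  ✓
  (1,4): δ = 3.85°  ✓
  (1,5): δ = 66.71°  ·
  (1,6): δ = 142.12°  ·
  (2,3): δ = 74.75°  ·
  (2,4): δ = 38.72°  ✓
  (2,5): δ = 24.14°  ✓
  (2,6): δ = 99.55°  ·
  (3,4): δ = 143.98°  ·
  (3,5): δ = 81.11°  ·
  (3,6): δ = 5.70°  ✓
  (4,5): δ = 117.14°  ·
  (4,6): δ = 41.73°  ✓
  (5,6): δ = 104.59°  ·
antipodal pairs: 8

count = 8; pairs: (0,3), (0,4), (1,3), (1,4), (2,4), (2,5), (3,6), (4,6)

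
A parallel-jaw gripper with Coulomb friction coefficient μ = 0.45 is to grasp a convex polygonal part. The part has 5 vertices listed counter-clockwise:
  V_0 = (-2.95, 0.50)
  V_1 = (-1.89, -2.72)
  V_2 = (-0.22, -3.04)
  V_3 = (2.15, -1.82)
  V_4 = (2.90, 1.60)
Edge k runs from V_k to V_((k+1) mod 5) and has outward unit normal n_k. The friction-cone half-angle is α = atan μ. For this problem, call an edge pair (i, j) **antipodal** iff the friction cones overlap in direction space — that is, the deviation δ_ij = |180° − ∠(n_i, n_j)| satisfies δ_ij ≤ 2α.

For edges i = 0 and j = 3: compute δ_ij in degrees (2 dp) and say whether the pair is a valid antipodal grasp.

α = atan 0.45 = 24.23°;  2α = 48.46°
edge 0: e_0 = (+1.06, -3.22);  n_0 = (-0.9499, -0.3127)
edge 3: e_3 = (+0.75, +3.42);  n_3 = (+0.9768, -0.2142)
∠(n_0, n_3) = 149.41°
δ = |180° − 149.41°| = 30.59°
30.59° ≤ 2α = 48.46°  →  valid

δ = 30.59°, valid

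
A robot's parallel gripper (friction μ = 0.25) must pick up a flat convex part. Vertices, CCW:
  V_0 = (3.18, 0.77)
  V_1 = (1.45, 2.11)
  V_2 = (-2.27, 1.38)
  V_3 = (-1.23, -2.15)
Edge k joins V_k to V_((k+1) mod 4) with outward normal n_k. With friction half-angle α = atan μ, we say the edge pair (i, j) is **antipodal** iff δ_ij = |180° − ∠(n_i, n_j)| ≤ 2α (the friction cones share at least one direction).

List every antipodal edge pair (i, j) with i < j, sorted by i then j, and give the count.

count = 1; pairs: (1,3)

α = atan 0.25 = 14.04°;  2α = 28.07°
n_0 = (+0.6124, +0.7906)
n_1 = (-0.1926, +0.9813)
n_2 = (-0.9592, -0.2826)
n_3 = (+0.5521, -0.8338)
  (0,1): δ = 131.14°  ·
  (0,2): δ = 35.82°  ·
  (0,3): δ = 71.27°  ·
  (1,2): δ = 84.69°  ·
  (1,3): δ = 22.41°  ✓
  (2,3): δ = 72.91°  ·
antipodal pairs: 1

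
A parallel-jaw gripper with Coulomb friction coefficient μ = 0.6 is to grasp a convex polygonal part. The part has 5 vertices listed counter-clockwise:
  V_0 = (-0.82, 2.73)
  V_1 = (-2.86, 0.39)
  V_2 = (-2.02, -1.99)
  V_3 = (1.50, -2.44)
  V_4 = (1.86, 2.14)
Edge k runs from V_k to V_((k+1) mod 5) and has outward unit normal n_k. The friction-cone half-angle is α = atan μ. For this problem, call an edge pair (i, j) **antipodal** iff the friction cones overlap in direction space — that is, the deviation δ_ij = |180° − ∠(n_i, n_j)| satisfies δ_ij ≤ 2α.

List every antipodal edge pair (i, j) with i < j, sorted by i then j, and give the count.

count = 5; pairs: (0,2), (0,3), (1,3), (1,4), (2,4)

α = atan 0.6 = 30.96°;  2α = 61.93°
n_0 = (-0.7538, +0.6571)
n_1 = (-0.9430, -0.3328)
n_2 = (-0.1268, -0.9919)
n_3 = (+0.9969, -0.0784)
n_4 = (+0.2150, +0.9766)
  (0,1): δ = 119.48°  ·
  (0,2): δ = 56.20°  ✓
  (0,3): δ = 36.59°  ✓
  (0,4): δ = 118.67°  ·
  (1,2): δ = 116.73°  ·
  (1,3): δ = 23.93°  ✓
  (1,4): δ = 58.14°  ✓
  (2,3): δ = 87.21°  ·
  (2,4): δ = 5.13°  ✓
  (3,4): δ = 97.92°  ·
antipodal pairs: 5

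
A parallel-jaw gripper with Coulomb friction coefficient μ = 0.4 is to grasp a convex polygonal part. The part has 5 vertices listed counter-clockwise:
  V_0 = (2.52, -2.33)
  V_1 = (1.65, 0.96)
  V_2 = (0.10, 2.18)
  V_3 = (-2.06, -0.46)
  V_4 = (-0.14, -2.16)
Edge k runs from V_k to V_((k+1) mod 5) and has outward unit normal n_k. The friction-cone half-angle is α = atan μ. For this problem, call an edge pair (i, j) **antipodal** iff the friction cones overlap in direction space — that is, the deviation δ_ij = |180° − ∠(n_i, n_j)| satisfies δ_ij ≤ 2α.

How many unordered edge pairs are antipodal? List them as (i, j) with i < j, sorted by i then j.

count = 3; pairs: (0,3), (1,3), (1,4)

α = atan 0.4 = 21.80°;  2α = 43.60°
n_0 = (+0.9668, +0.2557)
n_1 = (+0.6185, +0.7858)
n_2 = (-0.7740, +0.6332)
n_3 = (-0.6629, -0.7487)
n_4 = (-0.0638, -0.9980)
  (0,1): δ = 143.02°  ·
  (0,2): δ = 54.10°  ·
  (0,3): δ = 33.67°  ✓
  (0,4): δ = 71.53°  ·
  (1,2): δ = 91.08°  ·
  (1,3): δ = 3.32°  ✓
  (1,4): δ = 34.55°  ✓
  (2,3): δ = 92.23°  ·
  (2,4): δ = 54.37°  ·
  (3,4): δ = 142.13°  ·
antipodal pairs: 3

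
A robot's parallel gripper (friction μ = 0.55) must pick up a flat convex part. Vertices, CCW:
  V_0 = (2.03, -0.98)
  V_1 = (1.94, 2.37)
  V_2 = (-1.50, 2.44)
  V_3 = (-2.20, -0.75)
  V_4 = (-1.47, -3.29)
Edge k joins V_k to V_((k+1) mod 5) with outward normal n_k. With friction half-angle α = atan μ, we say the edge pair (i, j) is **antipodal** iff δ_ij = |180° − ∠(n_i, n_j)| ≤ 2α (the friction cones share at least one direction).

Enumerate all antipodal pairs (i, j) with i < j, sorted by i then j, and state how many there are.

α = atan 0.55 = 28.81°;  2α = 57.62°
n_0 = (+0.9996, +0.0269)
n_1 = (+0.0203, +0.9998)
n_2 = (-0.9768, +0.2143)
n_3 = (-0.9611, -0.2762)
n_4 = (+0.5508, -0.8346)
  (0,1): δ = 92.70°  ·
  (0,2): δ = 13.92°  ✓
  (0,3): δ = 14.50°  ✓
  (0,4): δ = 121.89°  ·
  (1,2): δ = 101.21°  ·
  (1,3): δ = 72.80°  ·
  (1,4): δ = 34.59°  ✓
  (2,3): δ = 151.59°  ·
  (2,4): δ = 44.20°  ✓
  (3,4): δ = 72.61°  ·
antipodal pairs: 4

count = 4; pairs: (0,2), (0,3), (1,4), (2,4)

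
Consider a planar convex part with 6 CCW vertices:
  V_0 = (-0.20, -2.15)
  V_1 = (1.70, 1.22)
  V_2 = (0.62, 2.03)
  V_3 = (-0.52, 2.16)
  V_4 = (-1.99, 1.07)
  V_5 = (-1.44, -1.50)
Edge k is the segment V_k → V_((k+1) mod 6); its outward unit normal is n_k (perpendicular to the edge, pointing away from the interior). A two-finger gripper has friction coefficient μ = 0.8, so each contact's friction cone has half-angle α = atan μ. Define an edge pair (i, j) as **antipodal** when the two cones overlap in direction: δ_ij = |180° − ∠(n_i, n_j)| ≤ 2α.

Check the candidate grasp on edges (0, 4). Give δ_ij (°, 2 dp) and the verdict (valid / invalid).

δ = 41.49°, valid

α = atan 0.8 = 38.66°;  2α = 77.32°
edge 0: e_0 = (+1.90, +3.37);  n_0 = (+0.8711, -0.4911)
edge 4: e_4 = (+0.55, -2.57);  n_4 = (-0.9779, -0.2093)
∠(n_0, n_4) = 138.51°
δ = |180° − 138.51°| = 41.49°
41.49° ≤ 2α = 77.32°  →  valid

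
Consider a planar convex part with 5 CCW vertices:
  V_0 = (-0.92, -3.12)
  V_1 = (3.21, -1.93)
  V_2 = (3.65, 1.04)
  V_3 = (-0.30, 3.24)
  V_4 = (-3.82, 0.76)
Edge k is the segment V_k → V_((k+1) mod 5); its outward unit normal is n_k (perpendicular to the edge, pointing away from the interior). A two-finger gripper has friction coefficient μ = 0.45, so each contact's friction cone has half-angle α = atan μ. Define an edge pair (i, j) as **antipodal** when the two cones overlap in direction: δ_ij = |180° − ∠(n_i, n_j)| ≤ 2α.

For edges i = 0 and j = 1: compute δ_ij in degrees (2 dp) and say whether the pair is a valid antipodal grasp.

α = atan 0.45 = 24.23°;  2α = 48.46°
edge 0: e_0 = (+4.13, +1.19);  n_0 = (+0.2769, -0.9609)
edge 1: e_1 = (+0.44, +2.97);  n_1 = (+0.9892, -0.1465)
∠(n_0, n_1) = 65.50°
δ = |180° − 65.50°| = 114.50°
114.50° > 2α = 48.46°  →  invalid

δ = 114.50°, invalid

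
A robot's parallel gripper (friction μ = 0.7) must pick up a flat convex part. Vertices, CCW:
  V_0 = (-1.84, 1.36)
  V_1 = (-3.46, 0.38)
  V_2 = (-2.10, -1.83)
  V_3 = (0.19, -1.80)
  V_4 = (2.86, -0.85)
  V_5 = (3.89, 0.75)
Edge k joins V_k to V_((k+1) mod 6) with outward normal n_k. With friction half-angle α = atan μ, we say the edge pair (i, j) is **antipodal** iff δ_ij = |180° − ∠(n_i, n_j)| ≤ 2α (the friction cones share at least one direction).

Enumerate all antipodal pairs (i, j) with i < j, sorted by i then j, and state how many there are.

count = 8; pairs: (0,2), (0,3), (0,4), (1,4), (1,5), (2,5), (3,5), (4,5)

α = atan 0.7 = 34.99°;  2α = 69.98°
n_0 = (-0.5176, +0.8556)
n_1 = (-0.8517, -0.5241)
n_2 = (+0.0131, -0.9999)
n_3 = (+0.3352, -0.9421)
n_4 = (+0.8408, -0.5413)
n_5 = (+0.1059, +0.9944)
  (0,1): δ = 89.56°  ·
  (0,2): δ = 30.42°  ✓
  (0,3): δ = 11.59°  ✓
  (0,4): δ = 26.06°  ✓
  (0,5): δ = 142.75°  ·
  (1,2): δ = 120.86°  ·
  (1,3): δ = 102.02°  ·
  (1,4): δ = 64.38°  ✓
  (1,5): δ = 52.32°  ✓
  (2,3): δ = 161.16°  ·
  (2,4): δ = 123.52°  ·
  (2,5): δ = 6.83°  ✓
  (3,4): δ = 142.36°  ·
  (3,5): δ = 25.66°  ✓
  (4,5): δ = 63.31°  ✓
antipodal pairs: 8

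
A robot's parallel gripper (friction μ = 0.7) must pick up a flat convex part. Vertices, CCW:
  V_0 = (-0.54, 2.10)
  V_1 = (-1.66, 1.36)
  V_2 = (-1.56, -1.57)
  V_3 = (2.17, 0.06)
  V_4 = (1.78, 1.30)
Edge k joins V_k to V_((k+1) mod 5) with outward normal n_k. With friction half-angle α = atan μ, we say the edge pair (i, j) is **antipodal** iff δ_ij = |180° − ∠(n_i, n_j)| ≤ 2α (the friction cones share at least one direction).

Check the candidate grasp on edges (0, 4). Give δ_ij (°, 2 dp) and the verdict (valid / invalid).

α = atan 0.7 = 34.99°;  2α = 69.98°
edge 0: e_0 = (-1.12, -0.74);  n_0 = (-0.5513, +0.8343)
edge 4: e_4 = (-2.32, +0.80);  n_4 = (+0.3260, +0.9454)
∠(n_0, n_4) = 52.48°
δ = |180° − 52.48°| = 127.52°
127.52° > 2α = 69.98°  →  invalid

δ = 127.52°, invalid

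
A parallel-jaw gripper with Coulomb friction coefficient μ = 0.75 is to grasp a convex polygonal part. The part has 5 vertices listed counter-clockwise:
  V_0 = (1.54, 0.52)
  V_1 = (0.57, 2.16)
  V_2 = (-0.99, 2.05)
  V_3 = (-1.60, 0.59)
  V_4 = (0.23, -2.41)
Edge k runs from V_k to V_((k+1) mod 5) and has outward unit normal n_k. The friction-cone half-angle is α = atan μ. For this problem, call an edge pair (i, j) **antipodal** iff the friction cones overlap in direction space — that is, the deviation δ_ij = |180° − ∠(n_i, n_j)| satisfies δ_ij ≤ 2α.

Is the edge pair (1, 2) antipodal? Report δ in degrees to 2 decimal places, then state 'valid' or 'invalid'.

α = atan 0.75 = 36.87°;  2α = 73.74°
edge 1: e_1 = (-1.56, -0.11);  n_1 = (-0.0703, +0.9975)
edge 2: e_2 = (-0.61, -1.46);  n_2 = (-0.9227, +0.3855)
∠(n_1, n_2) = 63.29°
δ = |180° − 63.29°| = 116.71°
116.71° > 2α = 73.74°  →  invalid

δ = 116.71°, invalid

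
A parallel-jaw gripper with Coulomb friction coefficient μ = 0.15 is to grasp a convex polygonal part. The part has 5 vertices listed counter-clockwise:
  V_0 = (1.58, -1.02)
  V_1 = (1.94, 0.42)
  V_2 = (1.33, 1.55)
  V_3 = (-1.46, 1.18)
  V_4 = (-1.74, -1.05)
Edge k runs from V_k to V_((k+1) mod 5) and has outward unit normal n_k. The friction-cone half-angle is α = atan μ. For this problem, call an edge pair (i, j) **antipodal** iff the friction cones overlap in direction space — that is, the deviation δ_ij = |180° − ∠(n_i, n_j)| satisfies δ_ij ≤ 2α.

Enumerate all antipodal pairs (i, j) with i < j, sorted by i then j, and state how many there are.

count = 2; pairs: (0,3), (2,4)

α = atan 0.15 = 8.53°;  2α = 17.06°
n_0 = (+0.9701, -0.2425)
n_1 = (+0.8800, +0.4750)
n_2 = (-0.1315, +0.9913)
n_3 = (-0.9922, +0.1246)
n_4 = (+0.0090, -1.0000)
  (0,1): δ = 137.60°  ·
  (0,2): δ = 68.41°  ·
  (0,3): δ = 6.88°  ✓
  (0,4): δ = 104.55°  ·
  (1,2): δ = 110.81°  ·
  (1,3): δ = 35.52°  ·
  (1,4): δ = 62.16°  ·
  (2,3): δ = 104.71°  ·
  (2,4): δ = 7.04°  ✓
  (3,4): δ = 82.33°  ·
antipodal pairs: 2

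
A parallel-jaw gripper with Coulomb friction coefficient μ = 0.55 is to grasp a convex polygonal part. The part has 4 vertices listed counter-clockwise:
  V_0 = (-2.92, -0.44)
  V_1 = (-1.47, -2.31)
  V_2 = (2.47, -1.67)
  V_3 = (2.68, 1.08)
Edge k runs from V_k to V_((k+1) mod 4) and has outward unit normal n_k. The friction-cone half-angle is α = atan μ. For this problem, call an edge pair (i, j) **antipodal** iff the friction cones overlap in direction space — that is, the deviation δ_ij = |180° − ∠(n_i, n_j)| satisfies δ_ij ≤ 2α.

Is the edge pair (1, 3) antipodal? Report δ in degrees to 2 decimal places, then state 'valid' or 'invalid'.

δ = 5.96°, valid

α = atan 0.55 = 28.81°;  2α = 57.62°
edge 1: e_1 = (+3.94, +0.64);  n_1 = (+0.1603, -0.9871)
edge 3: e_3 = (-5.60, -1.52);  n_3 = (-0.2620, +0.9651)
∠(n_1, n_3) = 174.04°
δ = |180° − 174.04°| = 5.96°
5.96° ≤ 2α = 57.62°  →  valid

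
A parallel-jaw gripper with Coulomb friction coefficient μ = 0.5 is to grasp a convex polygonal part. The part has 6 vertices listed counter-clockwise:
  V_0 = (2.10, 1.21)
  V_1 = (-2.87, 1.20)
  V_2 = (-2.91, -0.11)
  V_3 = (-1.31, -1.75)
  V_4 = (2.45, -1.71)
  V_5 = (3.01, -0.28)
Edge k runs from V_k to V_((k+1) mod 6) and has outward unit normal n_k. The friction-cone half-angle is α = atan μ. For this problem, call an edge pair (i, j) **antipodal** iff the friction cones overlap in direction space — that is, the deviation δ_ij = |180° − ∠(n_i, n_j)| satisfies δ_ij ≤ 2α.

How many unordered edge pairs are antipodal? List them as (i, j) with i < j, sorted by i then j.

count = 5; pairs: (0,2), (0,3), (1,4), (1,5), (2,5)

α = atan 0.5 = 26.57°;  2α = 53.13°
n_0 = (-0.0020, +1.0000)
n_1 = (-0.9995, +0.0305)
n_2 = (-0.7158, -0.6983)
n_3 = (+0.0106, -0.9999)
n_4 = (+0.9311, -0.3646)
n_5 = (+0.8534, +0.5212)
  (0,1): δ = 91.86°  ·
  (0,2): δ = 45.82°  ✓
  (0,3): δ = 0.49°  ✓
  (0,4): δ = 68.50°  ·
  (0,5): δ = 121.30°  ·
  (1,2): δ = 133.96°  ·
  (1,3): δ = 87.64°  ·
  (1,4): δ = 19.64°  ✓
  (1,5): δ = 33.16°  ✓
  (2,3): δ = 133.68°  ·
  (2,4): δ = 65.68°  ·
  (2,5): δ = 12.88°  ✓
  (3,4): δ = 112.00°  ·
  (3,5): δ = 59.20°  ·
  (4,5): δ = 127.20°  ·
antipodal pairs: 5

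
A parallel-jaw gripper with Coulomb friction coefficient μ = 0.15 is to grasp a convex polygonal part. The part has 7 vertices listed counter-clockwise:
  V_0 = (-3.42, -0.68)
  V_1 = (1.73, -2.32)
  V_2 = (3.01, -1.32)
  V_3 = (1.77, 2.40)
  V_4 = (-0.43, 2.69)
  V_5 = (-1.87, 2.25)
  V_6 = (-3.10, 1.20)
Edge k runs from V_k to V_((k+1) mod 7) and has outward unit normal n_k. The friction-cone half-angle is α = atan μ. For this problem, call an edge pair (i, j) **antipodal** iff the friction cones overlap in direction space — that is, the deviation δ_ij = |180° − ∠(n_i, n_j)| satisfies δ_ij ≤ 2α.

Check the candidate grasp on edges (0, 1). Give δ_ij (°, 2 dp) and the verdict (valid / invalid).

δ = 124.34°, invalid

α = atan 0.15 = 8.53°;  2α = 17.06°
edge 0: e_0 = (+5.15, -1.64);  n_0 = (-0.3034, -0.9529)
edge 1: e_1 = (+1.28, +1.00);  n_1 = (+0.6156, -0.7880)
∠(n_0, n_1) = 55.66°
δ = |180° − 55.66°| = 124.34°
124.34° > 2α = 17.06°  →  invalid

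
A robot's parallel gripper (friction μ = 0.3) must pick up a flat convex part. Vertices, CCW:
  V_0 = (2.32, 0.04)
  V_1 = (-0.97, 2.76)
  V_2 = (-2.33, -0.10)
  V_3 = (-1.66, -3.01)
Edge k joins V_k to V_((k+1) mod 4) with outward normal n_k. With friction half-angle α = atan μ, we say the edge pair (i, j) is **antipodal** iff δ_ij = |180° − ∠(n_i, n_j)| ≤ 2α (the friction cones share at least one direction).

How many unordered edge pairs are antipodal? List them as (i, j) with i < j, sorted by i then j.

count = 1; pairs: (1,3)

α = atan 0.3 = 16.70°;  2α = 33.40°
n_0 = (+0.6372, +0.7707)
n_1 = (-0.9031, +0.4294)
n_2 = (-0.9745, -0.2244)
n_3 = (+0.6083, -0.7937)
  (0,1): δ = 75.85°  ·
  (0,2): δ = 37.45°  ·
  (0,3): δ = 77.05°  ·
  (1,2): δ = 141.60°  ·
  (1,3): δ = 27.10°  ✓
  (2,3): δ = 65.50°  ·
antipodal pairs: 1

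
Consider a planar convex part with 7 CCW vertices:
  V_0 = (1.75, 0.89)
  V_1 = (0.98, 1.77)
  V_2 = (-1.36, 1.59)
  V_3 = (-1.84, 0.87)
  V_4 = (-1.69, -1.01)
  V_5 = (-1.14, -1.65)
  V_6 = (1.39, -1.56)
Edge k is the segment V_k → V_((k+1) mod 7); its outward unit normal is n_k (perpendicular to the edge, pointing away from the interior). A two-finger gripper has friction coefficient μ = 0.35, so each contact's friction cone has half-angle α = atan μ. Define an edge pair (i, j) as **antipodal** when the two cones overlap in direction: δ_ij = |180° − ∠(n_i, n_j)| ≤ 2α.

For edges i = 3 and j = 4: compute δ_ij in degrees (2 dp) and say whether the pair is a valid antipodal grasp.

δ = 143.89°, invalid

α = atan 0.35 = 19.29°;  2α = 38.58°
edge 3: e_3 = (+0.15, -1.88);  n_3 = (-0.9968, -0.0795)
edge 4: e_4 = (+0.55, -0.64);  n_4 = (-0.7584, -0.6518)
∠(n_3, n_4) = 36.11°
δ = |180° − 36.11°| = 143.89°
143.89° > 2α = 38.58°  →  invalid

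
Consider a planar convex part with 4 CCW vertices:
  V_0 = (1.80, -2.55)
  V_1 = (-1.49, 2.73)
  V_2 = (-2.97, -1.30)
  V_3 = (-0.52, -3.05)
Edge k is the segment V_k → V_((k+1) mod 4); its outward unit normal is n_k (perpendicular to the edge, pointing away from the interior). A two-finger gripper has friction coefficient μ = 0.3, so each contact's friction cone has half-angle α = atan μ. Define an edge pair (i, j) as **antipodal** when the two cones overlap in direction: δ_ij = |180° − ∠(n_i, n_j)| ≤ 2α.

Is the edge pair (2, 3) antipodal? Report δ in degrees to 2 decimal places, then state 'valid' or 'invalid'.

α = atan 0.3 = 16.70°;  2α = 33.40°
edge 2: e_2 = (+2.45, -1.75);  n_2 = (-0.5812, -0.8137)
edge 3: e_3 = (+2.32, +0.50);  n_3 = (+0.2107, -0.9776)
∠(n_2, n_3) = 47.70°
δ = |180° − 47.70°| = 132.30°
132.30° > 2α = 33.40°  →  invalid

δ = 132.30°, invalid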